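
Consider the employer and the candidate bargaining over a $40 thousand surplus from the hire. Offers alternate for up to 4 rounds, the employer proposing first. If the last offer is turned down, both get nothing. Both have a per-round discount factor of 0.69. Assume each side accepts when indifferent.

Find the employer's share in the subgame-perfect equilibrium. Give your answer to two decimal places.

18.30

Round 4 (the candidate proposes): rejection yields 0 for the employer; the candidate offers 0 and keeps 40.
Round 3 (the employer proposes): the candidate can get 40 next round, worth 0.69 × 40 = 27.6 now; the employer offers that and keeps 12.4.
Round 2 (the candidate proposes): the employer can get 12.4 next round, worth 0.69 × 12.4 = 8.556 now; the candidate offers that and keeps 31.444.
Round 1 (the employer proposes): the candidate can get 31.444 next round, worth 0.69 × 31.444 = 21.69636 now, so the employer offers 21.69636, keeping 18.30364.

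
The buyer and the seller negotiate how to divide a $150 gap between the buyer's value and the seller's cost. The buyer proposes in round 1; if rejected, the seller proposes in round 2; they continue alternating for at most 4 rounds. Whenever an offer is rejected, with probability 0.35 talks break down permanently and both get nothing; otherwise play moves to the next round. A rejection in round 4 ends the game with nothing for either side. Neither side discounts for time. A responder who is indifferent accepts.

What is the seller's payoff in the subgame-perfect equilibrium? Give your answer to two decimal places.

75.32

By backward induction:
Round 4 (the seller proposes): rejection yields 0 for the buyer; the seller offers 0 and keeps 150.
Round 3 (the buyer proposes): rejecting gives the seller an expected 0.65 × 150 = 97.5. The buyer offers 97.5 and keeps 150 − 97.5 = 52.5.
Round 2 (the seller proposes): rejecting gives the buyer an expected 0.65 × 52.5 = 34.125. The seller offers 34.125 and keeps 150 − 34.125 = 115.875.
Round 1 (the buyer proposes): rejecting gives the seller an expected 0.65 × 115.875 = 75.31875; the buyer offers that and keeps 74.68125.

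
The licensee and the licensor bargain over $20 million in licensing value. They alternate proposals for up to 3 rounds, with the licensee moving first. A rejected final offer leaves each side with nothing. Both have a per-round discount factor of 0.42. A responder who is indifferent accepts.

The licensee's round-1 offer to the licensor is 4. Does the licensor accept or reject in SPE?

Round 3 (the licensee proposes): the licensor will accept anything ≥ 0, so the licensee offers 0 and keeps 20.
Round 2 (the licensor proposes): the licensee can get 20 next round, worth 0.42 × 20 = 8.4 now, so the licensor offers 8.4, keeping 11.6.
So by rejecting in round 1, the licensor gets 11.6 next round, worth 0.42 × 11.6 = 4.872 now.
Offer 4 < 4.872, so the licensor rejects.

Reject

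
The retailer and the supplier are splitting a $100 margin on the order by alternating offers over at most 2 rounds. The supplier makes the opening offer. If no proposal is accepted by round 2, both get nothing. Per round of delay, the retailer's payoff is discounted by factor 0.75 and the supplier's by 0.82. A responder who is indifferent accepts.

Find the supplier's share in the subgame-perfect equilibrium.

Round 2 (the retailer proposes): the supplier will accept anything ≥ 0, so the retailer offers 0 and keeps 100.
Round 1 (the supplier proposes): the retailer can get 100 next round, worth 0.75 × 100 = 75 now, so the supplier offers 75, keeping 25.

25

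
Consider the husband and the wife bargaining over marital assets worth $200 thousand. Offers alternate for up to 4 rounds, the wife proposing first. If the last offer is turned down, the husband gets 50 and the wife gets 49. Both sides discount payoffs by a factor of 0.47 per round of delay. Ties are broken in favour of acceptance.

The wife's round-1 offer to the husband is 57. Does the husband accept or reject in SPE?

Reject

Round 4 (the husband proposes): the wife gets 49 if talks fail, so the husband offers 49 and keeps 151.
Round 3 (the wife proposes): the husband can get 151 next round, worth 0.47 × 151 = 70.97 now; the wife offers that and keeps 129.03.
Round 2 (the husband proposes): the wife can get 129.03 next round, worth 0.47 × 129.03 = 60.6441 now; the husband offers that and keeps 139.3559.
So by rejecting in round 1, the husband gets 139.3559 next round, worth 0.47 × 139.3559 = 65.497273 now.
Offer 57 < 65.497273, so the husband rejects.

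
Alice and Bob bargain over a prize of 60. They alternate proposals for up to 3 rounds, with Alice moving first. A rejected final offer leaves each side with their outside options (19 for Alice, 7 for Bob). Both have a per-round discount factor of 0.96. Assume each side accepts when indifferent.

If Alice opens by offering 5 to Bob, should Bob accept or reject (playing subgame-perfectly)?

Reject

Round 3 (Alice proposes): Bob gets 7 if talks fail, so Alice offers 7 and keeps 53.
Round 2 (Bob proposes): Alice can get 53 next round, worth 0.96 × 53 = 50.88 now, so Bob offers 50.88, keeping 9.12.
So by rejecting in round 1, Bob gets 9.12 next round, worth 0.96 × 9.12 = 8.7552 now.
Offer 5 < 8.7552, so Bob rejects.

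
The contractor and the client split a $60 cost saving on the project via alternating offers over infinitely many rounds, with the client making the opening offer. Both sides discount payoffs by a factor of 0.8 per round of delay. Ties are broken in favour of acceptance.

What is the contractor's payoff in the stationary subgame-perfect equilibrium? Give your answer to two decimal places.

In a stationary SPE each proposer offers the other exactly their discounted continuation value.
If the client keeps x when proposing and the contractor keeps y when proposing, then x = 60 − 0.8y and y = 60 − 0.8x.
Solving: x = 60(1 − 0.8) / (1 − 0.8·0.8) = 12 / 0.36 ≈ 33.3333.
The contractor gets 60 − 33.3333 ≈ 26.6667.

26.67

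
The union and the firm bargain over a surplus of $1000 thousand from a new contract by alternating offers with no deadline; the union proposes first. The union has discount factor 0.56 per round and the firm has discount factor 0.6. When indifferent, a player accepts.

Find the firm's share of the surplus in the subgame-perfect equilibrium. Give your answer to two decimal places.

397.59

Let x be the union's share when the union proposes and y be the firm's share when the firm proposes.
The firm accepts iff offered ≥ 0.6·y, so x = 1000 − 0.6y. Symmetrically y = 1000 − 0.56x.
Substituting: x = 1000 − 0.6(1000 − 0.56x), giving x(1 − 0.56·0.6) = 1000(1 − 0.6).
So x = 1000 × 0.4 / 0.664 ≈ 602.4096, and the firm receives 1000 − x ≈ 397.5904.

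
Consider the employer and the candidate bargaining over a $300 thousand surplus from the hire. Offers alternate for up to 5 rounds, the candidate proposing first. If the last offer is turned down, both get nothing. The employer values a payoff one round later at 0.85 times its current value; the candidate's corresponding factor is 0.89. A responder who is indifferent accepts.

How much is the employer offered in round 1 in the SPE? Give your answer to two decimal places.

Work backward from the last round.
Round 5 (the candidate proposes): rejection yields 0 for the employer; the candidate offers 0 and keeps 300.
Round 4 (the employer proposes): the candidate can get 300 next round, worth 0.89 × 300 = 267 now; the employer offers that and keeps 33.
Round 3 (the candidate proposes): the employer can get 33 next round, worth 0.85 × 33 = 28.05 now. The candidate offers 28.05 and keeps 300 − 28.05 = 271.95.
Round 2 (the employer proposes): the candidate can get 271.95 next round, worth 0.89 × 271.95 = 242.0355 now. The employer offers 242.0355 and keeps 300 − 242.0355 = 57.9645.
Round 1 (the candidate proposes): the employer can get 57.9645 next round, worth 0.85 × 57.9645 = 49.269825 now; the candidate offers that and keeps 250.730175.

49.27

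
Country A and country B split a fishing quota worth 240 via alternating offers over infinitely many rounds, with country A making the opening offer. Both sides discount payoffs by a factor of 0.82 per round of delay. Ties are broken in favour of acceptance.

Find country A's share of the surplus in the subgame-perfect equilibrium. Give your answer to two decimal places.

131.87

Let x be country A's share when country A proposes and y be country B's share when country B proposes.
Country B accepts iff offered ≥ 0.82·y, so x = 240 − 0.82y. Symmetrically y = 240 − 0.82x.
Substituting: x = 240 − 0.82(240 − 0.82x), giving x(1 − 0.82·0.82) = 240(1 − 0.82).
So x = 240 × 0.18 / 0.3276 ≈ 131.8681, and country B receives 240 − x ≈ 108.1319.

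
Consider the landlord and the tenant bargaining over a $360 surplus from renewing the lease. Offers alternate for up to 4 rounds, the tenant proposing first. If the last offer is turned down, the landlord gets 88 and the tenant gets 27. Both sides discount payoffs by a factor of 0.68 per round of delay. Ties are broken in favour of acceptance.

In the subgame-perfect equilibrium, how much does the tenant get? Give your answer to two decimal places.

176.96

Round 4 (the landlord proposes): the tenant gets 27 if talks fail, so the landlord offers 27 and keeps 333.
Round 3 (the tenant proposes): the landlord can get 333 next round, worth 0.68 × 333 = 226.44 now, so the tenant offers 226.44, keeping 133.56.
Round 2 (the landlord proposes): the tenant can get 133.56 next round, worth 0.68 × 133.56 = 90.8208 now, so the landlord offers 90.8208, keeping 269.1792.
Round 1 (the tenant proposes): the landlord can get 269.1792 next round, worth 0.68 × 269.1792 = 183.041856 now. The tenant offers 183.041856 and keeps 360 − 183.041856 = 176.958144.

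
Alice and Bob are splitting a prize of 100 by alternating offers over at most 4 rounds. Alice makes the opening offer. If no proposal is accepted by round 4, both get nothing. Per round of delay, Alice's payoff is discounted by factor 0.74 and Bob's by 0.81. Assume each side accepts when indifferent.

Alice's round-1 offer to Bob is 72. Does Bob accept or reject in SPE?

Round 4 (Bob proposes): Alice will accept anything ≥ 0, so Bob offers 0 and keeps 100.
Round 3 (Alice proposes): Bob can get 100 next round, worth 0.81 × 100 = 81 now, so Alice offers 81, keeping 19.
Round 2 (Bob proposes): Alice can get 19 next round, worth 0.74 × 19 = 14.06 now, so Bob offers 14.06, keeping 85.94.
So by rejecting in round 1, Bob gets 85.94 next round, worth 0.81 × 85.94 = 69.6114 now.
Offer 72 ≥ 69.6114, so Bob accepts.

Accept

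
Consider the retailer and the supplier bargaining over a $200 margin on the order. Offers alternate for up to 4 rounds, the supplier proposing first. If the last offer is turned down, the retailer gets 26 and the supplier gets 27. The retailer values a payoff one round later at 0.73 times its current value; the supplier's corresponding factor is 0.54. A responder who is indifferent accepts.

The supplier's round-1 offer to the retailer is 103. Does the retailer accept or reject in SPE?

Round 4 (the retailer proposes): the supplier gets 27 if talks fail, so the retailer offers 27 and keeps 173.
Round 3 (the supplier proposes): the retailer can get 173 next round, worth 0.73 × 173 = 126.29 now; the supplier offers that and keeps 73.71.
Round 2 (the retailer proposes): the supplier can get 73.71 next round, worth 0.54 × 73.71 = 39.8034 now; the retailer offers that and keeps 160.1966.
So by rejecting in round 1, the retailer gets 160.1966 next round, worth 0.73 × 160.1966 = 116.943518 now.
Offer 103 < 116.943518, so the retailer rejects.

Reject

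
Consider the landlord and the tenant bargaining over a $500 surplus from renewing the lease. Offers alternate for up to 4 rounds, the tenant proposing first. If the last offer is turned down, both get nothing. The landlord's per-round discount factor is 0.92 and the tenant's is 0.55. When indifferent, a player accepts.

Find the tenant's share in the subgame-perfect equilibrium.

Round 4 (the landlord proposes): the tenant will accept anything ≥ 0, so the landlord offers 0 and keeps 500.
Round 3 (the tenant proposes): the landlord can get 500 next round, worth 0.92 × 500 = 460 now; the tenant offers that and keeps 40.
Round 2 (the landlord proposes): the tenant can get 40 next round, worth 0.55 × 40 = 22 now, so the landlord offers 22, keeping 478.
Round 1 (the tenant proposes): the landlord can get 478 next round, worth 0.92 × 478 = 439.76 now. The tenant offers 439.76 and keeps 500 − 439.76 = 60.24.

60.24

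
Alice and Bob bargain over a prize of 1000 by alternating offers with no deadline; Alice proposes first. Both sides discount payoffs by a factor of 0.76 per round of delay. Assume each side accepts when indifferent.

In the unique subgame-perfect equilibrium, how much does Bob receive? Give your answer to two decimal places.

431.82

Let x be Alice's share when Alice proposes and y be Bob's share when Bob proposes.
Bob accepts iff offered ≥ 0.76·y, so x = 1000 − 0.76y. Symmetrically y = 1000 − 0.76x.
Substituting: x = 1000 − 0.76(1000 − 0.76x), giving x(1 − 0.76·0.76) = 1000(1 − 0.76).
So x = 1000 × 0.24 / 0.4224 ≈ 568.1818, and Bob receives 1000 − x ≈ 431.8182.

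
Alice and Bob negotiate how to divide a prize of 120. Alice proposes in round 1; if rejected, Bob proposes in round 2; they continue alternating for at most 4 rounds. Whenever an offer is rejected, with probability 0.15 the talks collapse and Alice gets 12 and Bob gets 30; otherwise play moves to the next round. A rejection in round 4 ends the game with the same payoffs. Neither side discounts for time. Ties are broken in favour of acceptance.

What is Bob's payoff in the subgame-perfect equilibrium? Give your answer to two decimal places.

Round 4 (Bob proposes): Alice gets 12 if talks fail, so Bob offers 12 and keeps 108.
Round 3 (Alice proposes): rejecting gives Bob an expected 0.85 × 108 + 0.15 × 30 = 96.3; Alice offers that and keeps 23.7.
Round 2 (Bob proposes): rejecting gives Alice an expected 0.85 × 23.7 + 0.15 × 12 = 21.945. Bob offers 21.945 and keeps 120 − 21.945 = 98.055.
Round 1 (Alice proposes): rejecting gives Bob an expected 0.85 × 98.055 + 0.15 × 30 = 87.84675, so Alice offers 87.84675, keeping 32.15325.

87.85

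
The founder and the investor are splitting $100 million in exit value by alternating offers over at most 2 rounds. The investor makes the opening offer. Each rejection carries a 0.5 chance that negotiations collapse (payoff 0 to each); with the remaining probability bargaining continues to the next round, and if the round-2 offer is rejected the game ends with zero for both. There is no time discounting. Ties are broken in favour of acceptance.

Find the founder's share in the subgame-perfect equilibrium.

Round 2 (the founder proposes): the investor will accept anything ≥ 0, so the founder offers 0 and keeps 100.
Round 1 (the investor proposes): rejecting gives the founder an expected 0.5 × 100 = 50; the investor offers that and keeps 50.

50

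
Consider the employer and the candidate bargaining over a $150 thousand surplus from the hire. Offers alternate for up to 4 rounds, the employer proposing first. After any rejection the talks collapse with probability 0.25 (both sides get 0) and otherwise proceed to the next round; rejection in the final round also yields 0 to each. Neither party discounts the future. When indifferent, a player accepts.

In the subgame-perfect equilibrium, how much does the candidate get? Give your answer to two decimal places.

Round 4 (the candidate proposes): the employer will accept anything ≥ 0, so the candidate offers 0 and keeps 150.
Round 3 (the employer proposes): rejecting gives the candidate an expected 0.75 × 150 = 112.5, so the employer offers 112.5, keeping 37.5.
Round 2 (the candidate proposes): rejecting gives the employer an expected 0.75 × 37.5 = 28.125. The candidate offers 28.125 and keeps 150 − 28.125 = 121.875.
Round 1 (the employer proposes): rejecting gives the candidate an expected 0.75 × 121.875 = 91.40625. The employer offers 91.40625 and keeps 150 − 91.40625 = 58.59375.

91.41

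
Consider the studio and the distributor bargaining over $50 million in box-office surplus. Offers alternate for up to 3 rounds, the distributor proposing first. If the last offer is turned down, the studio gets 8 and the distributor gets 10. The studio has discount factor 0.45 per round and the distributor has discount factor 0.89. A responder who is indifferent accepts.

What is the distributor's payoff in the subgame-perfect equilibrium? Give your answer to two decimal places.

Round 3 (the distributor proposes): the studio gets 8 if talks fail, so the distributor offers 8 and keeps 42.
Round 2 (the studio proposes): the distributor can get 42 next round, worth 0.89 × 42 = 37.38 now, so the studio offers 37.38, keeping 12.62.
Round 1 (the distributor proposes): the studio can get 12.62 next round, worth 0.45 × 12.62 = 5.679 now, so the distributor offers 5.679, keeping 44.321.

44.32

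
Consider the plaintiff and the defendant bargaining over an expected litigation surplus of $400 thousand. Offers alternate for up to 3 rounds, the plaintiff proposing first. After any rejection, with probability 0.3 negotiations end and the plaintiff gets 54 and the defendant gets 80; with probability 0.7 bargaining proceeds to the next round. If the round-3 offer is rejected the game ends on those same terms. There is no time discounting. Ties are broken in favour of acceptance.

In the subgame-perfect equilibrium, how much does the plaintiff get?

Round 3 (the plaintiff proposes): the defendant gets 80 if talks fail, so the plaintiff offers 80 and keeps 320.
Round 2 (the defendant proposes): rejecting gives the plaintiff an expected 0.7 × 320 + 0.3 × 54 = 240.2. The defendant offers 240.2 and keeps 400 − 240.2 = 159.8.
Round 1 (the plaintiff proposes): rejecting gives the defendant an expected 0.7 × 159.8 + 0.3 × 80 = 135.86; the plaintiff offers that and keeps 264.14.

264.14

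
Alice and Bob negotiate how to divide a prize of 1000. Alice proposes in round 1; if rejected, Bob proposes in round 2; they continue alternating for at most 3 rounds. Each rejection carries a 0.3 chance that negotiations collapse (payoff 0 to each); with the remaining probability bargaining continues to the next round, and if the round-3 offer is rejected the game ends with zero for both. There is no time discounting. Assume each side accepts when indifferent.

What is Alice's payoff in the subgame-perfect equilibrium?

790

Round 3 (Alice proposes): Bob will accept anything ≥ 0, so Alice offers 0 and keeps 1000.
Round 2 (Bob proposes): rejecting gives Alice an expected 0.7 × 1000 = 700; Bob offers that and keeps 300.
Round 1 (Alice proposes): rejecting gives Bob an expected 0.7 × 300 = 210. Alice offers 210 and keeps 1000 − 210 = 790.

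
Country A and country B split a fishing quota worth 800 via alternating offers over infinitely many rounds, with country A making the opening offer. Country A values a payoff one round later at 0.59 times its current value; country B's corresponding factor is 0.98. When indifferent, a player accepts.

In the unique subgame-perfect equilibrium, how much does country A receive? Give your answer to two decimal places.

37.93

In a stationary SPE each proposer offers the other exactly their discounted continuation value.
If country A keeps x when proposing and country B keeps y when proposing, then x = 800 − 0.98y and y = 800 − 0.59x.
Solving: x = 800(1 − 0.98) / (1 − 0.59·0.98) = 16 / 0.4218 ≈ 37.9327.
Country B gets 800 − 37.9327 ≈ 762.0673.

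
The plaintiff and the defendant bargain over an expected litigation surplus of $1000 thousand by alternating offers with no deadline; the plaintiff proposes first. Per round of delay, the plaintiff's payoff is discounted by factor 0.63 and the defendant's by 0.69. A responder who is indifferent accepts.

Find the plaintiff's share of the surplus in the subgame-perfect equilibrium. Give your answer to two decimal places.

Let x be the plaintiff's share when the plaintiff proposes and y be the defendant's share when the defendant proposes.
The defendant accepts iff offered ≥ 0.69·y, so x = 1000 − 0.69y. Symmetrically y = 1000 − 0.63x.
Substituting: x = 1000 − 0.69(1000 − 0.63x), giving x(1 − 0.63·0.69) = 1000(1 − 0.69).
So x = 1000 × 0.31 / 0.5653 ≈ 548.3814, and the defendant receives 1000 − x ≈ 451.6186.

548.38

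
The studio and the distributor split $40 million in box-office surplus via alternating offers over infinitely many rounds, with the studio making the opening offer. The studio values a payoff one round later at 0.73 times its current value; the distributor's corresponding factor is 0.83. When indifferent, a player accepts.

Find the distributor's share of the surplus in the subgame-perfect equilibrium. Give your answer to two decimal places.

22.75

Let x be the studio's share when the studio proposes and y be the distributor's share when the distributor proposes.
The distributor accepts iff offered ≥ 0.83·y, so x = 40 − 0.83y. Symmetrically y = 40 − 0.73x.
Substituting: x = 40 − 0.83(40 − 0.73x), giving x(1 − 0.73·0.83) = 40(1 − 0.83).
So x = 40 × 0.17 / 0.3941 ≈ 17.2545, and the distributor receives 40 − x ≈ 22.7455.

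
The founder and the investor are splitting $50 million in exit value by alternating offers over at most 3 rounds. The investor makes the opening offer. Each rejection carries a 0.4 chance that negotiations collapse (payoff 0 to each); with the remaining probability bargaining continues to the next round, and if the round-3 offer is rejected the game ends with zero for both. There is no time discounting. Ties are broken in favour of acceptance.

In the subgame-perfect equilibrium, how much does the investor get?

Round 3 (the investor proposes): rejection yields 0 for the founder; the investor offers 0 and keeps 50.
Round 2 (the founder proposes): rejecting gives the investor an expected 0.6 × 50 = 30. The founder offers 30 and keeps 50 − 30 = 20.
Round 1 (the investor proposes): rejecting gives the founder an expected 0.6 × 20 = 12. The investor offers 12 and keeps 50 − 12 = 38.

38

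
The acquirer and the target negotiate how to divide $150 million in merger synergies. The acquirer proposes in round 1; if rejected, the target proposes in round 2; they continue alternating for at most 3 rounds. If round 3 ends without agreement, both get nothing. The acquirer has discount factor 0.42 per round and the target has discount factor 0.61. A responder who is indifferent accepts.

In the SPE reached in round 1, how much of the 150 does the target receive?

Round 3 (the acquirer proposes): the target will accept anything ≥ 0, so the acquirer offers 0 and keeps 150.
Round 2 (the target proposes): the acquirer can get 150 next round, worth 0.42 × 150 = 63 now; the target offers that and keeps 87.
Round 1 (the acquirer proposes): the target can get 87 next round, worth 0.61 × 87 = 53.07 now, so the acquirer offers 53.07, keeping 96.93.

53.07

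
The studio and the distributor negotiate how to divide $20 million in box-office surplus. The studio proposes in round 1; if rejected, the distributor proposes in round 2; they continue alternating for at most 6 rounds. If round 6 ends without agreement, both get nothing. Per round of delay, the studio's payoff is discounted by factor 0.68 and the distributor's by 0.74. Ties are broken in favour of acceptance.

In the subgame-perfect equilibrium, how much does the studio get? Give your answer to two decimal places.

Solve by backward induction from round 6.
Round 6 (the distributor proposes): rejection yields 0 for the studio; the distributor offers 0 and keeps 20.
Round 5 (the studio proposes): the distributor can get 20 next round, worth 0.74 × 20 = 14.8 now; the studio offers that and keeps 5.2.
Round 4 (the distributor proposes): the studio can get 5.2 next round, worth 0.68 × 5.2 = 3.536 now. The distributor offers 3.536 and keeps 20 − 3.536 = 16.464.
Round 3 (the studio proposes): the distributor can get 16.464 next round, worth 0.74 × 16.464 = 12.18336 now, so the studio offers 12.18336, keeping 7.81664.
Round 2 (the distributor proposes): the studio can get 7.81664 next round, worth 0.68 × 7.81664 = 5.3153152 now; the distributor offers that and keeps 14.6846848.
Round 1 (the studio proposes): the distributor can get 14.6846848 next round, worth 0.74 × 14.6846848 = 10.866666752 now; the studio offers that and keeps 9.133333248.

9.13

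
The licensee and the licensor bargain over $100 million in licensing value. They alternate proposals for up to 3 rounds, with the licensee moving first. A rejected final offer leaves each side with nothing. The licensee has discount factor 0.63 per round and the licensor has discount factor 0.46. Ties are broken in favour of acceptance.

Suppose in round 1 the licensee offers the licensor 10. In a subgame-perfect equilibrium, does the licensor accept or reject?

Round 3 (the licensee proposes): the licensor will accept anything ≥ 0, so the licensee offers 0 and keeps 100.
Round 2 (the licensor proposes): the licensee can get 100 next round, worth 0.63 × 100 = 63 now. The licensor offers 63 and keeps 100 − 63 = 37.
So by rejecting in round 1, the licensor gets 37 next round, worth 0.46 × 37 = 17.02 now.
Offer 10 < 17.02, so the licensor rejects.

Reject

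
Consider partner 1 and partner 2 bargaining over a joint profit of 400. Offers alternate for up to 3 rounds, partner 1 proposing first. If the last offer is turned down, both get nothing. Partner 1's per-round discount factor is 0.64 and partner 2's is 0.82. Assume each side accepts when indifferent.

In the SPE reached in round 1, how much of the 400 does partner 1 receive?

By backward induction:
Round 3 (partner 1 proposes): partner 2 will accept anything ≥ 0, so partner 1 offers 0 and keeps 400.
Round 2 (partner 2 proposes): partner 1 can get 400 next round, worth 0.64 × 400 = 256 now, so partner 2 offers 256, keeping 144.
Round 1 (partner 1 proposes): partner 2 can get 144 next round, worth 0.82 × 144 = 118.08 now. Partner 1 offers 118.08 and keeps 400 − 118.08 = 281.92.

281.92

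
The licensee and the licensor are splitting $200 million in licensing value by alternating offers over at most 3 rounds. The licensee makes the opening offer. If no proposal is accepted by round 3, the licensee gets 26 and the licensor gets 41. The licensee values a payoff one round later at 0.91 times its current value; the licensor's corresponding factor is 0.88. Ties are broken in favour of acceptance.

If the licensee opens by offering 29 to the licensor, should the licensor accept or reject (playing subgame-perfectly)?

Round 3 (the licensee proposes): the licensor gets 41 if talks fail, so the licensee offers 41 and keeps 159.
Round 2 (the licensor proposes): the licensee can get 159 next round, worth 0.91 × 159 = 144.69 now; the licensor offers that and keeps 55.31.
So by rejecting in round 1, the licensor gets 55.31 next round, worth 0.88 × 55.31 = 48.6728 now.
Offer 29 < 48.6728, so the licensor rejects.

Reject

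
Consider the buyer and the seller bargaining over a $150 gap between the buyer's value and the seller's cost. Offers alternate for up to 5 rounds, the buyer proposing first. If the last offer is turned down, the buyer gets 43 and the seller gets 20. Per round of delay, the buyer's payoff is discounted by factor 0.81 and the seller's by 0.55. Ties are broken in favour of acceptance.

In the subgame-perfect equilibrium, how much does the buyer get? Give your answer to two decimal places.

Round 5 (the buyer proposes): the seller gets 20 if talks fail, so the buyer offers 20 and keeps 130.
Round 4 (the seller proposes): the buyer can get 130 next round, worth 0.81 × 130 = 105.3 now; the seller offers that and keeps 44.7.
Round 3 (the buyer proposes): the seller can get 44.7 next round, worth 0.55 × 44.7 = 24.585 now; the buyer offers that and keeps 125.415.
Round 2 (the seller proposes): the buyer can get 125.415 next round, worth 0.81 × 125.415 = 101.58615 now; the seller offers that and keeps 48.41385.
Round 1 (the buyer proposes): the seller can get 48.41385 next round, worth 0.55 × 48.41385 = 26.6276175 now, so the buyer offers 26.6276175, keeping 123.3723825.

123.37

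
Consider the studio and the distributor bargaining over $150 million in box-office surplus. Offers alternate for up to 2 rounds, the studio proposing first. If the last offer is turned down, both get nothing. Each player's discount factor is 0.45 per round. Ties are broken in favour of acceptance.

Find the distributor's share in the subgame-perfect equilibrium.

67.5

Round 2 (the distributor proposes): rejection yields 0 for the studio; the distributor offers 0 and keeps 150.
Round 1 (the studio proposes): the distributor can get 150 next round, worth 0.45 × 150 = 67.5 now. The studio offers 67.5 and keeps 150 − 67.5 = 82.5.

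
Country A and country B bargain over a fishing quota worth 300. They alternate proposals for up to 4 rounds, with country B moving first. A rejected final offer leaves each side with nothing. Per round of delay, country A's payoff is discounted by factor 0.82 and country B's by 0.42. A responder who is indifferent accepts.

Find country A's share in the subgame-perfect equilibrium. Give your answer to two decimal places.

227.40

Round 4 (country A proposes): rejection yields 0 for country B; country A offers 0 and keeps 300.
Round 3 (country B proposes): country A can get 300 next round, worth 0.82 × 300 = 246 now. Country B offers 246 and keeps 300 − 246 = 54.
Round 2 (country A proposes): country B can get 54 next round, worth 0.42 × 54 = 22.68 now, so country A offers 22.68, keeping 277.32.
Round 1 (country B proposes): country A can get 277.32 next round, worth 0.82 × 277.32 = 227.4024 now. Country B offers 227.4024 and keeps 300 − 227.4024 = 72.5976.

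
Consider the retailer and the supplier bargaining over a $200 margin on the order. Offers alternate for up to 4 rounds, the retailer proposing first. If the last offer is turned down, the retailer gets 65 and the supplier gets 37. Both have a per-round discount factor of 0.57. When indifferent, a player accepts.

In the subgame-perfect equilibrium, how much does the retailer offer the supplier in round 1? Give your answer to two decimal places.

74.02

Work backward from the last round.
Round 4 (the supplier proposes): the retailer gets 65 if talks fail, so the supplier offers 65 and keeps 135.
Round 3 (the retailer proposes): the supplier can get 135 next round, worth 0.57 × 135 = 76.95 now. The retailer offers 76.95 and keeps 200 − 76.95 = 123.05.
Round 2 (the supplier proposes): the retailer can get 123.05 next round, worth 0.57 × 123.05 = 70.1385 now, so the supplier offers 70.1385, keeping 129.8615.
Round 1 (the retailer proposes): the supplier can get 129.8615 next round, worth 0.57 × 129.8615 = 74.021055 now, so the retailer offers 74.021055, keeping 125.978945.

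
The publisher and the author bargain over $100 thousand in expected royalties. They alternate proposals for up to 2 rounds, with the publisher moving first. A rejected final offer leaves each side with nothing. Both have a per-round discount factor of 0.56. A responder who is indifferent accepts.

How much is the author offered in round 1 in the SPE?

56

Round 2 (the author proposes): rejection yields 0 for the publisher; the author offers 0 and keeps 100.
Round 1 (the publisher proposes): the author can get 100 next round, worth 0.56 × 100 = 56 now. The publisher offers 56 and keeps 100 − 56 = 44.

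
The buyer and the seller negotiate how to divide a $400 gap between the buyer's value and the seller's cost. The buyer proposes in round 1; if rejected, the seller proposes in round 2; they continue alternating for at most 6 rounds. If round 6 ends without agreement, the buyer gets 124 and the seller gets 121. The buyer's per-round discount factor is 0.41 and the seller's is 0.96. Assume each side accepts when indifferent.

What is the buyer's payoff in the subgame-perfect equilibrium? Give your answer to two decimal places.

Round 6 (the seller proposes): the buyer gets 124 if talks fail, so the seller offers 124 and keeps 276.
Round 5 (the buyer proposes): the seller can get 276 next round, worth 0.96 × 276 = 264.96 now. The buyer offers 264.96 and keeps 400 − 264.96 = 135.04.
Round 4 (the seller proposes): the buyer can get 135.04 next round, worth 0.41 × 135.04 = 55.3664 now, so the seller offers 55.3664, keeping 344.6336.
Round 3 (the buyer proposes): the seller can get 344.6336 next round, worth 0.96 × 344.6336 = 330.848256 now. The buyer offers 330.848256 and keeps 400 − 330.848256 = 69.151744.
Round 2 (the seller proposes): the buyer can get 69.151744 next round, worth 0.41 × 69.151744 = 28.35221504 now, so the seller offers 28.35221504, keeping 371.64778496.
Round 1 (the buyer proposes): the seller can get 371.64778496 next round, worth 0.96 × 371.64778496 = 356.7818735616 now. The buyer offers 356.7818735616 and keeps 400 − 356.7818735616 = 43.2181264384.

43.22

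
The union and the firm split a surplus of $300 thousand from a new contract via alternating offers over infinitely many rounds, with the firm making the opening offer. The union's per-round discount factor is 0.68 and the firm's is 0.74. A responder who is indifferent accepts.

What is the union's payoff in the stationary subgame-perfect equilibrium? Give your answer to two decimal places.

106.76

When the firm proposes, the union accepts any offer worth at least 0.68 times what the union would get by proposing next round; and vice versa.
This gives x = 300 − 0.68y and y = 300 − 0.74x, where x and y are each side's share when it proposes.
Hence (1 − 0.68·0.74)x = 300(1 − 0.68), i.e. 0.4968·x = 96.
x ≈ 193.2367; the union's share is 300 − x ≈ 106.7633.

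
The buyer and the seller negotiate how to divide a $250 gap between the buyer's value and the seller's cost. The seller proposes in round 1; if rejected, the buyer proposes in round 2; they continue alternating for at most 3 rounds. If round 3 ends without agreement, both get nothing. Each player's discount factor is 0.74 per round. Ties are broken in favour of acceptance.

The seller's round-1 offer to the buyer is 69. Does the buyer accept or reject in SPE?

Round 3 (the seller proposes): rejection yields 0 for the buyer; the seller offers 0 and keeps 250.
Round 2 (the buyer proposes): the seller can get 250 next round, worth 0.74 × 250 = 185 now; the buyer offers that and keeps 65.
So by rejecting in round 1, the buyer gets 65 next round, worth 0.74 × 65 = 48.1 now.
Offer 69 ≥ 48.1, so the buyer accepts.

Accept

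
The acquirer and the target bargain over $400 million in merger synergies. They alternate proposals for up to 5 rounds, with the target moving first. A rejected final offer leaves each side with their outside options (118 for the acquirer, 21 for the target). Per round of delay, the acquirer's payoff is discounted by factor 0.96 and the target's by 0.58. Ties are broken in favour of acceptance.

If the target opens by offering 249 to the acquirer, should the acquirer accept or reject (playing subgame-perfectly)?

Work out the acquirer's continuation value if the offer is rejected.
Round 5 (the target proposes): the acquirer gets 118 if talks fail, so the target offers 118 and keeps 282.
Round 4 (the acquirer proposes): the target can get 282 next round, worth 0.58 × 282 = 163.56 now. The acquirer offers 163.56 and keeps 400 − 163.56 = 236.44.
Round 3 (the target proposes): the acquirer can get 236.44 next round, worth 0.96 × 236.44 = 226.9824 now, so the target offers 226.9824, keeping 173.0176.
Round 2 (the acquirer proposes): the target can get 173.0176 next round, worth 0.58 × 173.0176 = 100.350208 now; the acquirer offers that and keeps 299.649792.
So by rejecting in round 1, the acquirer gets 299.649792 next round, worth 0.96 × 299.649792 = 287.66380032 now.
Offer 249 < 287.66380032, so the acquirer rejects.

Reject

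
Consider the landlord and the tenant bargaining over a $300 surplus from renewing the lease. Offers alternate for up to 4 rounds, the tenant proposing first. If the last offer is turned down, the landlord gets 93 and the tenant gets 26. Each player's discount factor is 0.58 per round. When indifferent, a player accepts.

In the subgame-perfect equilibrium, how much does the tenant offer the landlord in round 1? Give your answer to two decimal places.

Work backward from the last round.
Round 4 (the landlord proposes): the tenant gets 26 if talks fail, so the landlord offers 26 and keeps 274.
Round 3 (the tenant proposes): the landlord can get 274 next round, worth 0.58 × 274 = 158.92 now. The tenant offers 158.92 and keeps 300 − 158.92 = 141.08.
Round 2 (the landlord proposes): the tenant can get 141.08 next round, worth 0.58 × 141.08 = 81.8264 now. The landlord offers 81.8264 and keeps 300 − 81.8264 = 218.1736.
Round 1 (the tenant proposes): the landlord can get 218.1736 next round, worth 0.58 × 218.1736 = 126.540688 now; the tenant offers that and keeps 173.459312.

126.54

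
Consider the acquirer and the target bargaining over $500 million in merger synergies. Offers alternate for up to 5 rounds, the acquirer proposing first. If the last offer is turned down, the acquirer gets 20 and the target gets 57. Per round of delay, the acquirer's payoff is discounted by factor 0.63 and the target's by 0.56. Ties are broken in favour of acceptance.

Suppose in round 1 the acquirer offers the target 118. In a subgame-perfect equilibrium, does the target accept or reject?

Reject

Round 5 (the acquirer proposes): the target gets 57 if talks fail, so the acquirer offers 57 and keeps 443.
Round 4 (the target proposes): the acquirer can get 443 next round, worth 0.63 × 443 = 279.09 now. The target offers 279.09 and keeps 500 − 279.09 = 220.91.
Round 3 (the acquirer proposes): the target can get 220.91 next round, worth 0.56 × 220.91 = 123.7096 now. The acquirer offers 123.7096 and keeps 500 − 123.7096 = 376.2904.
Round 2 (the target proposes): the acquirer can get 376.2904 next round, worth 0.63 × 376.2904 = 237.062952 now, so the target offers 237.062952, keeping 262.937048.
So by rejecting in round 1, the target gets 262.937048 next round, worth 0.56 × 262.937048 = 147.24474688 now.
Offer 118 < 147.24474688, so the target rejects.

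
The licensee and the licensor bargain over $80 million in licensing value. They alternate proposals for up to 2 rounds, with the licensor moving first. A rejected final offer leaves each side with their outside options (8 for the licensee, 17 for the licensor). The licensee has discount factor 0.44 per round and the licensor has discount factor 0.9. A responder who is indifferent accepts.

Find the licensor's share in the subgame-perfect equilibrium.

52.28

By backward induction:
Round 2 (the licensee proposes): the licensor gets 17 if talks fail, so the licensee offers 17 and keeps 63.
Round 1 (the licensor proposes): the licensee can get 63 next round, worth 0.44 × 63 = 27.72 now. The licensor offers 27.72 and keeps 80 − 27.72 = 52.28.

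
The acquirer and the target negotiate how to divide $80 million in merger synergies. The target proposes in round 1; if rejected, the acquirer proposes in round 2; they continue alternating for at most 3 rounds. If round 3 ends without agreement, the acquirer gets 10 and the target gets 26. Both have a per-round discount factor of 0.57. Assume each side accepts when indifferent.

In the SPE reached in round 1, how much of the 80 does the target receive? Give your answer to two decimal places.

Round 3 (the target proposes): the acquirer gets 10 if talks fail, so the target offers 10 and keeps 70.
Round 2 (the acquirer proposes): the target can get 70 next round, worth 0.57 × 70 = 39.9 now. The acquirer offers 39.9 and keeps 80 − 39.9 = 40.1.
Round 1 (the target proposes): the acquirer can get 40.1 next round, worth 0.57 × 40.1 = 22.857 now, so the target offers 22.857, keeping 57.143.

57.14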